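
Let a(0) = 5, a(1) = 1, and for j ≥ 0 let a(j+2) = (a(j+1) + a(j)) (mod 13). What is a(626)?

a(0) = 5; a(1) = 1; a(2) = 6; a(3) = 7; a(4) = 0; a(5) = 7; a(6) = 7; a(7) = 1; a(8) = 8; a(9) = 9; a(10) = 4; a(11) = 0; a(12) = 4; a(13) = 4; a(14) = 8; a(15) = 12; a(16) = 7; a(17) = 6; a(18) = 0; a(19) = 6; a(20) = 6; a(21) = 12; a(22) = 5; a(23) = 4; a(24) = 9; a(25) = 0; a(26) = 9; a(27) = 9; a(28) = 5; a(29) = 1.
Since (a(28), a(29)) = (a(0), a(1)) = (5, 1) (two consecutive terms determine the rest), the sequence is periodic with period 28.
(626 - 0) mod 28 = 10, so a(626) = a(10) = 4.

4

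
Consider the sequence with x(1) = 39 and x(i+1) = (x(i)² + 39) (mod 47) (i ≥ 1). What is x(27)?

x(1) = 39,  x(2) = 9,  x(3) = 26,  x(4) = 10,  x(5) = 45,  x(6) = 43,  x(7) = 8,  x(8) = 9.
Since x(8) = x(2) = 9, the sequence is eventually periodic: after a pre-period of length 1 it cycles with period 6.
For i ≥ 2, x(i) depends only on (i - 2) mod 6. (27 - 2) mod 6 = 1, so x(27) = x(3) = 26.

26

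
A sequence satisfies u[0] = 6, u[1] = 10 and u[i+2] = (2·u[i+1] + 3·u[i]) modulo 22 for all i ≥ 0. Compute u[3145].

We have u[0] = 6, u[1] = 10, u[2] = 16, u[3] = 18, u[4] = 18, u[5] = 2, u[6] = 14, u[7] = 12, u[8] = 0, u[9] = 14, u[10] = 6, u[11] = 10.
Since (u[10], u[11]) = (u[0], u[1]) = (6, 10) (two consecutive terms determine the rest), the sequence is periodic with period 10.
(3145 - 0) mod 10 = 5, so u[3145] = u[5] = 2.

2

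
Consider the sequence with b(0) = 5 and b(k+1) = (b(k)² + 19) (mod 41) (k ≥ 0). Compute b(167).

39

Listing terms: b(0) = 5, b(1) = 3, b(2) = 28, b(3) = 24, b(4) = 21, b(5) = 9, b(6) = 18, b(7) = 15, b(8) = 39, b(9) = 23, b(10) = 15.
Since b(10) = b(7) = 15, the sequence is eventually periodic: after a pre-period of length 7 it cycles with period 3.
For k ≥ 7, b(k) depends only on (k - 7) mod 3. (167 - 7) mod 3 = 1, so b(167) = b(8) = 39.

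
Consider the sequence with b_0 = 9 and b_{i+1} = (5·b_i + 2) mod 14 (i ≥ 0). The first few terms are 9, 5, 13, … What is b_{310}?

Computing terms: b_0 = 9; b_1 = 5; b_2 = 13; b_3 = 11; b_4 = 1; b_5 = 7; b_6 = 9.
Since b_6 = b_0 = 9, the sequence is periodic with period 6.
(310 - 0) mod 6 = 4, so b_{310} = b_4 = 1.

1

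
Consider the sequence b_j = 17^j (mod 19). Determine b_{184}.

Listing terms: b_1 = 17; b_2 = 4; b_3 = 11; b_4 = 16; b_5 = 6; b_6 = 7; b_7 = 5; b_8 = 9; b_9 = 1; b_{10} = 17.
The sequence repeats with period 9.
(184 - 1) mod 9 = 3, so b_{184} = b_4 = 16.

16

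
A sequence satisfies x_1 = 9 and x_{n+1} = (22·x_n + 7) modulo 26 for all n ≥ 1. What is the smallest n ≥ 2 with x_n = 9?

4

x_1 = 9, x_2 = 23, x_3 = 19, x_4 = 9.
The sequence repeats with period 3.
The value 9 next appears (with n ≥ 2) at x_4.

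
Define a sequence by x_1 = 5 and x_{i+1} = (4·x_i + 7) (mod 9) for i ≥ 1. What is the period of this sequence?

9

x_1 = 5,  x_2 = 0,  x_3 = 7,  x_4 = 8,  x_5 = 3,  x_6 = 1,  x_7 = 2,  x_8 = 6,  x_9 = 4,  x_{10} = 5.
The sequence repeats with period 9.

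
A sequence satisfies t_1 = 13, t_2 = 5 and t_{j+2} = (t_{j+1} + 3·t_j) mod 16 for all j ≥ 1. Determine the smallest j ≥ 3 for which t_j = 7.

Listing terms: t_1 = 13; t_2 = 5; t_3 = 12; t_4 = 11; t_5 = 15; t_6 = 0; t_7 = 13; t_8 = 13; t_9 = 4; t_{10} = 11; t_{11} = 7; t_{12} = 8; t_{13} = 13; t_{14} = 5.
Since (t_{13}, t_{14}) = (t_1, t_2) = (13, 5) (two consecutive terms determine the rest), the sequence is periodic with period 12.
The value 7 first appears (with j ≥ 3) at t_{11}.

11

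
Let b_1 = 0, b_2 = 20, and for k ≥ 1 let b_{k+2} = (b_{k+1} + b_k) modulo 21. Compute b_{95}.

1

Listing terms: b_1 = 0; b_2 = 20; b_3 = 20; b_4 = 19; b_5 = 18; b_6 = 16; b_7 = 13; b_8 = 8; b_9 = 0; b_{10} = 8; b_{11} = 8; b_{12} = 16; b_{13} = 3; b_{14} = 19; b_{15} = 1; b_{16} = 20; b_{17} = 0; b_{18} = 20.
Since (b_{17}, b_{18}) = (b_1, b_2) = (0, 20) (two consecutive terms determine the rest), the sequence is periodic with period 16.
So b_{95} = b_{1 + ((95-1) mod 16)} = b_{15} = 1.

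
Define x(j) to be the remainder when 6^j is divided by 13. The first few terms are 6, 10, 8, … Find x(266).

10

x(1) = 6,  x(2) = 10,  x(3) = 8,  x(4) = 9,  x(5) = 2,  x(6) = 12,  x(7) = 7,  x(8) = 3,  x(9) = 5,  x(10) = 4,  x(11) = 11,  x(12) = 1,  x(13) = 6.
Since x(13) = x(1) = 6, the sequence is periodic with period 12.
So x(266) = x(1 + ((266-1) mod 12)) = x(2) = 10.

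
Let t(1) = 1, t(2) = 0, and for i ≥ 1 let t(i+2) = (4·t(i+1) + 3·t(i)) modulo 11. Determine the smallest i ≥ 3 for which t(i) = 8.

13

Listing terms: t(1) = 1; t(2) = 0; t(3) = 3; t(4) = 1; t(5) = 2; t(6) = 0; t(7) = 6; t(8) = 2; t(9) = 4; t(10) = 0; t(11) = 1; t(12) = 4; t(13) = 8; t(14) = 0; t(15) = 2; t(16) = 8; t(17) = 5; t(18) = 0; t(19) = 4; t(20) = 5; t(21) = 10; t(22) = 0; t(23) = 8; t(24) = 10; t(25) = 9; t(26) = 0; t(27) = 5; t(28) = 9; t(29) = 7; t(30) = 0; t(31) = 10; t(32) = 7; t(33) = 3; t(34) = 0; t(35) = 9; t(36) = 3; t(37) = 6; t(38) = 0; t(39) = 7; t(40) = 6; t(41) = 1; t(42) = 0.
Since (t(41), t(42)) = (t(1), t(2)) = (1, 0) (two consecutive terms determine the rest), the sequence is periodic with period 40.
The value 8 first appears (with i ≥ 3) at t(13).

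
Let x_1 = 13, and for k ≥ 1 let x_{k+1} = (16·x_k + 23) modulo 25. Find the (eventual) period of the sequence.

25

We have x_1 = 13; x_2 = 6; x_3 = 19; x_4 = 2; x_5 = 5; x_6 = 3; x_7 = 21; x_8 = 9; x_9 = 17; x_{10} = 20; x_{11} = 18; x_{12} = 11; x_{13} = 24; x_{14} = 7; x_{15} = 10; x_{16} = 8; x_{17} = 1; x_{18} = 14; x_{19} = 22; x_{20} = 0; x_{21} = 23; x_{22} = 16; x_{23} = 4; x_{24} = 12; x_{25} = 15; x_{26} = 13.
Since x_{26} = x_1 = 13, the sequence is periodic with period 25.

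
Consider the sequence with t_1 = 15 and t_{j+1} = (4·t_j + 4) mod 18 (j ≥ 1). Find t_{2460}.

8

Listing terms: t_1 = 15,  t_2 = 10,  t_3 = 8,  t_4 = 0,  t_5 = 4,  t_6 = 2,  t_7 = 12,  t_8 = 16,  t_9 = 14,  t_{10} = 6,  t_{11} = 10.
Since t_{11} = t_2 = 10, the sequence is eventually periodic: after a pre-period of length 1 it cycles with period 9.
For j ≥ 2, t_j depends only on (j - 2) mod 9. (2460 - 2) mod 9 = 1, so t_{2460} = t_3 = 8.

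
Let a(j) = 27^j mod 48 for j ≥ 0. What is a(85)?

27

a(0) = 1; a(1) = 27; a(2) = 9; a(3) = 3; a(4) = 33; a(5) = 27.
Since a(5) = a(1) = 27, the sequence is eventually periodic: after a pre-period of length 1 it cycles with period 4.
For j ≥ 1, a(j) depends only on (j - 1) mod 4. (85 - 1) mod 4 = 0, so a(85) = a(1) = 27.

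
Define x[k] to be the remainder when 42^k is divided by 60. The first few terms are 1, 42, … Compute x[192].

36

We have x[0] = 1,  x[1] = 42,  x[2] = 24,  x[3] = 48,  x[4] = 36,  x[5] = 12,  x[6] = 24.
Since x[6] = x[2] = 24, the sequence is eventually periodic: after a pre-period of length 2 it cycles with period 4.
For k ≥ 2, x[k] depends only on (k - 2) mod 4. (192 - 2) mod 4 = 2, so x[192] = x[4] = 36.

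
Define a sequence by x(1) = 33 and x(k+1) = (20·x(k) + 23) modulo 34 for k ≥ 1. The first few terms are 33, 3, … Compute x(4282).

Listing terms: x(1) = 33, x(2) = 3, x(3) = 15, x(4) = 17, x(5) = 23, x(6) = 7, x(7) = 27, x(8) = 19, x(9) = 29, x(10) = 25, x(11) = 13, x(12) = 11, x(13) = 5, x(14) = 21, x(15) = 1, x(16) = 9, x(17) = 33.
Since x(17) = x(1) = 33, the sequence is periodic with period 16.
So x(4282) = x(1 + ((4282-1) mod 16)) = x(10) = 25.

25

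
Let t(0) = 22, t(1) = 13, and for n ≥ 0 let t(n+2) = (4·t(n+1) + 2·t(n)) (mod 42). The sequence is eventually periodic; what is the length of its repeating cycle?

48

Computing terms: t(0) = 22, t(1) = 13, t(2) = 12, t(3) = 32, t(4) = 26, t(5) = 0, t(6) = 10, t(7) = 40, t(8) = 12, t(9) = 2, t(10) = 32, t(11) = 6, t(12) = 4, t(13) = 28, t(14) = 36, t(15) = 32, t(16) = 32, t(17) = 24, t(18) = 34, t(19) = 16, t(20) = 6, t(21) = 14, t(22) = 26, t(23) = 6, t(24) = 34, t(25) = 22, t(26) = 30, t(27) = 38, t(28) = 2, t(29) = 0, t(30) = 4, t(31) = 16, t(32) = 30, t(33) = 26, t(34) = 38, t(35) = 36, t(36) = 10, t(37) = 28, t(38) = 6, t(39) = 38, t(40) = 38, t(41) = 18, t(42) = 22, t(43) = 40, t(44) = 36, t(45) = 14, t(46) = 2, t(47) = 36, t(48) = 22, t(49) = 34, t(50) = 12, t(51) = 32.
Since (t(50), t(51)) = (t(2), t(3)) = (12, 32) (two consecutive terms determine the rest), the sequence is eventually periodic: after a pre-period of length 2 it cycles with period 48.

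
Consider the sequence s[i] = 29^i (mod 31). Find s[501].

29

We have s[1] = 29, s[2] = 4, s[3] = 23, s[4] = 16, s[5] = 30, s[6] = 2, s[7] = 27, s[8] = 8, s[9] = 15, s[10] = 1, s[11] = 29.
Since s[11] = s[1] = 29, the sequence is periodic with period 10.
(501 - 1) mod 10 = 0, so s[501] = s[1] = 29.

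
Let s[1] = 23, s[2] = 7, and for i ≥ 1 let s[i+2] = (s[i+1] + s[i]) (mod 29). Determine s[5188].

14

Listing terms: s[1] = 23,  s[2] = 7,  s[3] = 1,  s[4] = 8,  s[5] = 9,  s[6] = 17,  s[7] = 26,  s[8] = 14,  s[9] = 11,  s[10] = 25,  s[11] = 7,  s[12] = 3,  s[13] = 10,  s[14] = 13,  s[15] = 23,  s[16] = 7.
The sequence repeats with period 14.
So s[5188] = s[1 + ((5188-1) mod 14)] = s[8] = 14.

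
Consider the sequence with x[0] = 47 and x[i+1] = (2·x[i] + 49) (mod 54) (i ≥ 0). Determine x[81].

17

We have x[0] = 47; x[1] = 35; x[2] = 11; x[3] = 17; x[4] = 29; x[5] = 53; x[6] = 47.
The sequence repeats with period 6.
(81 - 0) mod 6 = 3, so x[81] = x[3] = 17.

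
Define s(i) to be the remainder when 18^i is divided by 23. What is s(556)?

Listing terms: s(0) = 1; s(1) = 18; s(2) = 2; s(3) = 13; s(4) = 4; s(5) = 3; s(6) = 8; s(7) = 6; s(8) = 16; s(9) = 12; s(10) = 9; s(11) = 1.
The sequence repeats with period 11.
So s(556) = s(0 + ((556-0) mod 11)) = s(6) = 8.

8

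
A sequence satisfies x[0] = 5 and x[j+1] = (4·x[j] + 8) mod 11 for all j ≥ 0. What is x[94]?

Computing terms: x[0] = 5,  x[1] = 6,  x[2] = 10,  x[3] = 4,  x[4] = 2,  x[5] = 5.
The sequence repeats with period 5.
(94 - 0) mod 5 = 4, so x[94] = x[4] = 2.

2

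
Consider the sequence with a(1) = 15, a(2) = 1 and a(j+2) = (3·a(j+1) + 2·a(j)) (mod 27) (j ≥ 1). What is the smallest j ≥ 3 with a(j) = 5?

36

We have a(1) = 15; a(2) = 1; a(3) = 6; a(4) = 20; a(5) = 18; a(6) = 13; a(7) = 21; a(8) = 8; a(9) = 12; a(10) = 25; a(11) = 18; a(12) = 23; a(13) = 24; a(14) = 10; a(15) = 24; a(16) = 11; a(17) = 0; a(18) = 22; a(19) = 12; a(20) = 26; a(21) = 21; a(22) = 7; a(23) = 9; a(24) = 14; a(25) = 6; a(26) = 19; a(27) = 15; a(28) = 2; a(29) = 9; a(30) = 4; a(31) = 3; a(32) = 17; a(33) = 3; a(34) = 16; a(35) = 0; a(36) = 5; a(37) = 15; a(38) = 1.
Since (a(37), a(38)) = (a(1), a(2)) = (15, 1) (two consecutive terms determine the rest), the sequence is periodic with period 36.
The value 5 first appears (with j ≥ 3) at a(36).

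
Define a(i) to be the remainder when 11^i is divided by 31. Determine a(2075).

Computing terms: a(0) = 1, a(1) = 11, a(2) = 28, a(3) = 29, a(4) = 9, a(5) = 6, a(6) = 4, a(7) = 13, a(8) = 19, a(9) = 23, a(10) = 5, a(11) = 24, a(12) = 16, a(13) = 21, a(14) = 14, a(15) = 30, a(16) = 20, a(17) = 3, a(18) = 2, a(19) = 22, a(20) = 25, a(21) = 27, a(22) = 18, a(23) = 12, a(24) = 8, a(25) = 26, a(26) = 7, a(27) = 15, a(28) = 10, a(29) = 17, a(30) = 1.
Since a(30) = a(0) = 1, the sequence is periodic with period 30.
(2075 - 0) mod 30 = 5, so a(2075) = a(5) = 6.

6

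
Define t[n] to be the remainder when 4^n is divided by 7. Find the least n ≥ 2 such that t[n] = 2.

Listing terms: t[1] = 4, t[2] = 2, t[3] = 1, t[4] = 4.
The sequence repeats with period 3.
The value 2 first appears (with n ≥ 2) at t[2].

2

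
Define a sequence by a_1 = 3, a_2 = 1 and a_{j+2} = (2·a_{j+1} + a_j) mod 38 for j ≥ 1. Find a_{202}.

Computing terms: a_1 = 3,  a_2 = 1,  a_3 = 5,  a_4 = 11,  a_5 = 27,  a_6 = 27,  a_7 = 5,  a_8 = 37,  a_9 = 3,  a_{10} = 5,  a_{11} = 13,  a_{12} = 31,  a_{13} = 37,  a_{14} = 29,  a_{15} = 19,  a_{16} = 29,  a_{17} = 1,  a_{18} = 31,  a_{19} = 25,  a_{20} = 5,  a_{21} = 35,  a_{22} = 37,  a_{23} = 33,  a_{24} = 27,  a_{25} = 11,  a_{26} = 11,  a_{27} = 33,  a_{28} = 1,  a_{29} = 35,  a_{30} = 33,  a_{31} = 25,  a_{32} = 7,  a_{33} = 1,  a_{34} = 9,  a_{35} = 19,  a_{36} = 9,  a_{37} = 37,  a_{38} = 7,  a_{39} = 13,  a_{40} = 33,  a_{41} = 3,  a_{42} = 1.
Since (a_{41}, a_{42}) = (a_1, a_2) = (3, 1) (two consecutive terms determine the rest), the sequence is periodic with period 40.
So a_{202} = a_{1 + ((202-1) mod 40)} = a_2 = 1.

1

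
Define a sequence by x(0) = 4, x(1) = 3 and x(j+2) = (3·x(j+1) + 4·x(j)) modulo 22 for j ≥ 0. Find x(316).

x(0) = 4,  x(1) = 3,  x(2) = 3,  x(3) = 21,  x(4) = 9,  x(5) = 1,  x(6) = 17,  x(7) = 11,  x(8) = 13,  x(9) = 17,  x(10) = 15,  x(11) = 3,  x(12) = 3.
Since (x(11), x(12)) = (x(1), x(2)) = (3, 3) (two consecutive terms determine the rest), the sequence is eventually periodic: after a pre-period of length 1 it cycles with period 10.
For j ≥ 1, x(j) depends only on (j - 1) mod 10. (316 - 1) mod 10 = 5, so x(316) = x(6) = 17.

17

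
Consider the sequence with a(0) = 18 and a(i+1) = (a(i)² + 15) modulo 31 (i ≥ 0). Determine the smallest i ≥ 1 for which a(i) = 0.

4

a(0) = 18; a(1) = 29; a(2) = 19; a(3) = 4; a(4) = 0; a(5) = 15; a(6) = 23; a(7) = 17; a(8) = 25; a(9) = 20; a(10) = 12; a(11) = 4.
Since a(11) = a(3) = 4, the sequence is eventually periodic: after a pre-period of length 3 it cycles with period 8.
The value 0 first appears (with i ≥ 1) at a(4).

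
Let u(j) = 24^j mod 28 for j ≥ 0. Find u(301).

24

Computing terms: u(0) = 1; u(1) = 24; u(2) = 16; u(3) = 20; u(4) = 4; u(5) = 12; u(6) = 8; u(7) = 24.
Since u(7) = u(1) = 24, the sequence is eventually periodic: after a pre-period of length 1 it cycles with period 6.
For j ≥ 1, u(j) depends only on (j - 1) mod 6. (301 - 1) mod 6 = 0, so u(301) = u(1) = 24.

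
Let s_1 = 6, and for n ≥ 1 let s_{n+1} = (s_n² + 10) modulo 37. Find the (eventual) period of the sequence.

5

Computing terms: s_1 = 6,  s_2 = 9,  s_3 = 17,  s_4 = 3,  s_5 = 19,  s_6 = 1,  s_7 = 11,  s_8 = 20,  s_9 = 3.
Since s_9 = s_4 = 3, the sequence is eventually periodic: after a pre-period of length 3 it cycles with period 5.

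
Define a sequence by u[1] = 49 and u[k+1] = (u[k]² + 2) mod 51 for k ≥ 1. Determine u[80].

18

Computing terms: u[1] = 49,  u[2] = 6,  u[3] = 38,  u[4] = 18,  u[5] = 20,  u[6] = 45,  u[7] = 38.
Since u[7] = u[3] = 38, the sequence is eventually periodic: after a pre-period of length 2 it cycles with period 4.
For k ≥ 3, u[k] depends only on (k - 3) mod 4. (80 - 3) mod 4 = 1, so u[80] = u[4] = 18.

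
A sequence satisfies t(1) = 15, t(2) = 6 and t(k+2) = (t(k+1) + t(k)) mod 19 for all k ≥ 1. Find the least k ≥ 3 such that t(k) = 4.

11

Computing terms: t(1) = 15; t(2) = 6; t(3) = 2; t(4) = 8; t(5) = 10; t(6) = 18; t(7) = 9; t(8) = 8; t(9) = 17; t(10) = 6; t(11) = 4; t(12) = 10; t(13) = 14; t(14) = 5; t(15) = 0; t(16) = 5; t(17) = 5; t(18) = 10; t(19) = 15; t(20) = 6.
Since (t(19), t(20)) = (t(1), t(2)) = (15, 6) (two consecutive terms determine the rest), the sequence is periodic with period 18.
The value 4 first appears (with k ≥ 3) at t(11).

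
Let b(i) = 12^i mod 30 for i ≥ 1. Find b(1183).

18

b(1) = 12; b(2) = 24; b(3) = 18; b(4) = 6; b(5) = 12.
Since b(5) = b(1) = 12, the sequence is periodic with period 4.
(1183 - 1) mod 4 = 2, so b(1183) = b(3) = 18.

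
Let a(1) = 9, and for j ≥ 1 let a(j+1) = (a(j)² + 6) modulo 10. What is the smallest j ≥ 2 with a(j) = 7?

We have a(1) = 9,  a(2) = 7,  a(3) = 5,  a(4) = 1,  a(5) = 7.
Since a(5) = a(2) = 7, the sequence is eventually periodic: after a pre-period of length 1 it cycles with period 3.
The value 7 first appears (with j ≥ 2) at a(2).

2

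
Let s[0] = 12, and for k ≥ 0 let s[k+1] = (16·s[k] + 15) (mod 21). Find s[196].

Listing terms: s[0] = 12,  s[1] = 18,  s[2] = 9,  s[3] = 12.
The sequence repeats with period 3.
(196 - 0) mod 3 = 1, so s[196] = s[1] = 18.

18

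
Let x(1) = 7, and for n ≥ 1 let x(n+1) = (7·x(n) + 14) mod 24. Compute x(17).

15

x(1) = 7, x(2) = 15, x(3) = 23, x(4) = 7.
Since x(4) = x(1) = 7, the sequence is periodic with period 3.
(17 - 1) mod 3 = 1, so x(17) = x(2) = 15.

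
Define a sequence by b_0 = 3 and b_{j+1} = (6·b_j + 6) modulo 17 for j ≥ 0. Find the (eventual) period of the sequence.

16

Computing terms: b_0 = 3, b_1 = 7, b_2 = 14, b_3 = 5, b_4 = 2, b_5 = 1, b_6 = 12, b_7 = 10, b_8 = 15, b_9 = 11, b_{10} = 4, b_{11} = 13, b_{12} = 16, b_{13} = 0, b_{14} = 6, b_{15} = 8, b_{16} = 3.
Since b_{16} = b_0 = 3, the sequence is periodic with period 16.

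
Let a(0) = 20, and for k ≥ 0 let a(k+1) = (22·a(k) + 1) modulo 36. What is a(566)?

7

Computing terms: a(0) = 20,  a(1) = 9,  a(2) = 19,  a(3) = 23,  a(4) = 3,  a(5) = 31,  a(6) = 35,  a(7) = 15,  a(8) = 7,  a(9) = 11,  a(10) = 27,  a(11) = 19.
Since a(11) = a(2) = 19, the sequence is eventually periodic: after a pre-period of length 2 it cycles with period 9.
For k ≥ 2, a(k) depends only on (k - 2) mod 9. (566 - 2) mod 9 = 6, so a(566) = a(8) = 7.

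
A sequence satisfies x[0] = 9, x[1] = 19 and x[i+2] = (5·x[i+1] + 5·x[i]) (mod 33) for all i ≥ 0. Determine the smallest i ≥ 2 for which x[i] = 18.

18

Computing terms: x[0] = 9; x[1] = 19; x[2] = 8; x[3] = 3; x[4] = 22; x[5] = 26; x[6] = 9; x[7] = 10; x[8] = 29; x[9] = 30; x[10] = 31; x[11] = 8; x[12] = 30; x[13] = 25; x[14] = 11; x[15] = 15; x[16] = 31; x[17] = 32; x[18] = 18; x[19] = 19; x[20] = 20; x[21] = 30; x[22] = 19; x[23] = 14; x[24] = 0; x[25] = 4; x[26] = 20; x[27] = 21; x[28] = 7; x[29] = 8; x[30] = 9; x[31] = 19.
Since (x[30], x[31]) = (x[0], x[1]) = (9, 19) (two consecutive terms determine the rest), the sequence is periodic with period 30.
The value 18 first appears (with i ≥ 2) at x[18].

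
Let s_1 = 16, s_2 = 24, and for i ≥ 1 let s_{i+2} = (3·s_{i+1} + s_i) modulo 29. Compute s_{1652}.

Computing terms: s_1 = 16, s_2 = 24, s_3 = 1, s_4 = 27, s_5 = 24, s_6 = 12, s_7 = 2, s_8 = 18, s_9 = 27, s_{10} = 12, s_{11} = 5, s_{12} = 27, s_{13} = 28, s_{14} = 24, s_{15} = 13, s_{16} = 5, s_{17} = 28, s_{18} = 2, s_{19} = 5, s_{20} = 17, s_{21} = 27, s_{22} = 11, s_{23} = 2, s_{24} = 17, s_{25} = 24, s_{26} = 2, s_{27} = 1, s_{28} = 5, s_{29} = 16, s_{30} = 24.
The sequence repeats with period 28.
(1652 - 1) mod 28 = 27, so s_{1652} = s_{28} = 5.

5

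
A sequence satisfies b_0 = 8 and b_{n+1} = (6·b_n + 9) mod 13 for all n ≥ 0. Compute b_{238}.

1

b_0 = 8,  b_1 = 5,  b_2 = 0,  b_3 = 9,  b_4 = 11,  b_5 = 10,  b_6 = 4,  b_7 = 7,  b_8 = 12,  b_9 = 3,  b_{10} = 1,  b_{11} = 2,  b_{12} = 8.
The sequence repeats with period 12.
(238 - 0) mod 12 = 10, so b_{238} = b_{10} = 1.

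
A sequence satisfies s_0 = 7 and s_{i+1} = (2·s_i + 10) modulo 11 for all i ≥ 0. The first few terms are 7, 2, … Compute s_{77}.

We have s_0 = 7, s_1 = 2, s_2 = 3, s_3 = 5, s_4 = 9, s_5 = 6, s_6 = 0, s_7 = 10, s_8 = 8, s_9 = 4, s_{10} = 7.
The sequence repeats with period 10.
So s_{77} = s_{0 + ((77-0) mod 10)} = s_7 = 10.

10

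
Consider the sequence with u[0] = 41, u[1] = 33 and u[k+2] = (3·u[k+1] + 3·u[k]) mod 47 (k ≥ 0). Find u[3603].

Listing terms: u[0] = 41, u[1] = 33, u[2] = 34, u[3] = 13, u[4] = 0, u[5] = 39, u[6] = 23, u[7] = 45, u[8] = 16, u[9] = 42, u[10] = 33, u[11] = 37, u[12] = 22, u[13] = 36, u[14] = 33, u[15] = 19, u[16] = 15, u[17] = 8, u[18] = 22, u[19] = 43, u[20] = 7, u[21] = 9, u[22] = 1, u[23] = 30, u[24] = 46, u[25] = 40, u[26] = 23, u[27] = 1, u[28] = 25, u[29] = 31, u[30] = 27, u[31] = 33, u[32] = 39, u[33] = 28, u[34] = 13, u[35] = 29, u[36] = 32, u[37] = 42, u[38] = 34, u[39] = 40, u[40] = 34, u[41] = 34, u[42] = 16, u[43] = 9, u[44] = 28, u[45] = 17, u[46] = 41, u[47] = 33.
Since (u[46], u[47]) = (u[0], u[1]) = (41, 33) (two consecutive terms determine the rest), the sequence is periodic with period 46.
(3603 - 0) mod 46 = 15, so u[3603] = u[15] = 19.

19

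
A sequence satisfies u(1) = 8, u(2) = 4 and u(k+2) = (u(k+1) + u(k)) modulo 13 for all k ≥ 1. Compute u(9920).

Listing terms: u(1) = 8; u(2) = 4; u(3) = 12; u(4) = 3; u(5) = 2; u(6) = 5; u(7) = 7; u(8) = 12; u(9) = 6; u(10) = 5; u(11) = 11; u(12) = 3; u(13) = 1; u(14) = 4; u(15) = 5; u(16) = 9; u(17) = 1; u(18) = 10; u(19) = 11; u(20) = 8; u(21) = 6; u(22) = 1; u(23) = 7; u(24) = 8; u(25) = 2; u(26) = 10; u(27) = 12; u(28) = 9; u(29) = 8; u(30) = 4.
The sequence repeats with period 28.
So u(9920) = u(1 + ((9920-1) mod 28)) = u(8) = 12.

12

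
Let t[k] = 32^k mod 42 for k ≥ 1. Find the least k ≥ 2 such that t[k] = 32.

Listing terms: t[1] = 32, t[2] = 16, t[3] = 8, t[4] = 4, t[5] = 2, t[6] = 22, t[7] = 32.
Since t[7] = t[1] = 32, the sequence is periodic with period 6.
The value 32 next appears (with k ≥ 2) at t[7].

7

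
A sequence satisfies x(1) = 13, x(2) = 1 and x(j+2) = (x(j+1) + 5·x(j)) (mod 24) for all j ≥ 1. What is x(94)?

Computing terms: x(1) = 13, x(2) = 1, x(3) = 18, x(4) = 23, x(5) = 17, x(6) = 12, x(7) = 1, x(8) = 13, x(9) = 18, x(10) = 11, x(11) = 5, x(12) = 12, x(13) = 13, x(14) = 1.
Since (x(13), x(14)) = (x(1), x(2)) = (13, 1) (two consecutive terms determine the rest), the sequence is periodic with period 12.
So x(94) = x(1 + ((94-1) mod 12)) = x(10) = 11.

11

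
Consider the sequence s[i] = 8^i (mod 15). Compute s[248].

Listing terms: s[1] = 8, s[2] = 4, s[3] = 2, s[4] = 1, s[5] = 8.
Since s[5] = s[1] = 8, the sequence is periodic with period 4.
(248 - 1) mod 4 = 3, so s[248] = s[4] = 1.

1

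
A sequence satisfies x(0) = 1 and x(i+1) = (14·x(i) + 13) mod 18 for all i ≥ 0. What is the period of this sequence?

6

We have x(0) = 1,  x(1) = 9,  x(2) = 13,  x(3) = 15,  x(4) = 7,  x(5) = 3,  x(6) = 1.
Since x(6) = x(0) = 1, the sequence is periodic with period 6.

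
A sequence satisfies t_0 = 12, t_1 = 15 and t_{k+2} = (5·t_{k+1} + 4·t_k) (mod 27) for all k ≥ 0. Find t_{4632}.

We have t_0 = 12, t_1 = 15, t_2 = 15, t_3 = 0, t_4 = 6, t_5 = 3, t_6 = 12, t_7 = 18, t_8 = 3, t_9 = 6, t_{10} = 15, t_{11} = 18, t_{12} = 15, t_{13} = 12, t_{14} = 12, t_{15} = 0, t_{16} = 21, t_{17} = 24, t_{18} = 15, t_{19} = 9, t_{20} = 24, t_{21} = 21, t_{22} = 12, t_{23} = 9, t_{24} = 12, t_{25} = 15.
Since (t_{24}, t_{25}) = (t_0, t_1) = (12, 15) (two consecutive terms determine the rest), the sequence is periodic with period 24.
(4632 - 0) mod 24 = 0, so t_{4632} = t_0 = 12.

12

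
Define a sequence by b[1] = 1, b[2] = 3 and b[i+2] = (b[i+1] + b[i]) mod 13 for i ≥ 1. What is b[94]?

6

Listing terms: b[1] = 1, b[2] = 3, b[3] = 4, b[4] = 7, b[5] = 11, b[6] = 5, b[7] = 3, b[8] = 8, b[9] = 11, b[10] = 6, b[11] = 4, b[12] = 10, b[13] = 1, b[14] = 11, b[15] = 12, b[16] = 10, b[17] = 9, b[18] = 6, b[19] = 2, b[20] = 8, b[21] = 10, b[22] = 5, b[23] = 2, b[24] = 7, b[25] = 9, b[26] = 3, b[27] = 12, b[28] = 2, b[29] = 1, b[30] = 3.
Since (b[29], b[30]) = (b[1], b[2]) = (1, 3) (two consecutive terms determine the rest), the sequence is periodic with period 28.
So b[94] = b[1 + ((94-1) mod 28)] = b[10] = 6.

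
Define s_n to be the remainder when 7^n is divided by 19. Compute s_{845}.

11

Listing terms: s_1 = 7, s_2 = 11, s_3 = 1, s_4 = 7.
The sequence repeats with period 3.
So s_{845} = s_{1 + ((845-1) mod 3)} = s_2 = 11.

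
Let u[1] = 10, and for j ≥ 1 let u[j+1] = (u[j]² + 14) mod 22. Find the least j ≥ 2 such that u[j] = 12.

4

We have u[1] = 10, u[2] = 4, u[3] = 8, u[4] = 12, u[5] = 4.
Since u[5] = u[2] = 4, the sequence is eventually periodic: after a pre-period of length 1 it cycles with period 3.
The value 12 first appears (with j ≥ 2) at u[4].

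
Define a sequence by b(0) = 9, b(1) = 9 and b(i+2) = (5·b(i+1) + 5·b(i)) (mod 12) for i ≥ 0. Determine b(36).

Listing terms: b(0) = 9; b(1) = 9; b(2) = 6; b(3) = 3; b(4) = 9; b(5) = 0; b(6) = 9; b(7) = 9.
The sequence repeats with period 6.
(36 - 0) mod 6 = 0, so b(36) = b(0) = 9.

9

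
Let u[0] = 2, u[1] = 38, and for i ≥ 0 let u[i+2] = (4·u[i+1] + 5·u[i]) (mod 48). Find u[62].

u[0] = 2, u[1] = 38, u[2] = 18, u[3] = 22, u[4] = 34, u[5] = 6, u[6] = 2, u[7] = 38.
Since (u[6], u[7]) = (u[0], u[1]) = (2, 38) (two consecutive terms determine the rest), the sequence is periodic with period 6.
So u[62] = u[0 + ((62-0) mod 6)] = u[2] = 18.

18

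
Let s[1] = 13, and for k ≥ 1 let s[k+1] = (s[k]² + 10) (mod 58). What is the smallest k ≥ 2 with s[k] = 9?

Computing terms: s[1] = 13; s[2] = 5; s[3] = 35; s[4] = 17; s[5] = 9; s[6] = 33; s[7] = 55; s[8] = 19; s[9] = 23; s[10] = 17.
Since s[10] = s[4] = 17, the sequence is eventually periodic: after a pre-period of length 3 it cycles with period 6.
The value 9 first appears (with k ≥ 2) at s[5].

5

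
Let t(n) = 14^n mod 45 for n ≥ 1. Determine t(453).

44

Listing terms: t(1) = 14, t(2) = 16, t(3) = 44, t(4) = 31, t(5) = 29, t(6) = 1, t(7) = 14.
The sequence repeats with period 6.
So t(453) = t(1 + ((453-1) mod 6)) = t(3) = 44.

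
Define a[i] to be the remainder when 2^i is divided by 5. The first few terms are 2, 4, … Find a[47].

Listing terms: a[1] = 2, a[2] = 4, a[3] = 3, a[4] = 1, a[5] = 2.
Since a[5] = a[1] = 2, the sequence is periodic with period 4.
So a[47] = a[1 + ((47-1) mod 4)] = a[3] = 3.

3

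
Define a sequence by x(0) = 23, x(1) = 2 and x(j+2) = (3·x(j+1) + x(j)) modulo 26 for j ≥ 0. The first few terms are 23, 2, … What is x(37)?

Listing terms: x(0) = 23,  x(1) = 2,  x(2) = 3,  x(3) = 11,  x(4) = 10,  x(5) = 15,  x(6) = 3,  x(7) = 24,  x(8) = 23,  x(9) = 15,  x(10) = 16,  x(11) = 11,  x(12) = 23,  x(13) = 2.
The sequence repeats with period 12.
(37 - 0) mod 12 = 1, so x(37) = x(1) = 2.

2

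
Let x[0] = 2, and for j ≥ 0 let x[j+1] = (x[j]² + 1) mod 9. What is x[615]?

2

Computing terms: x[0] = 2,  x[1] = 5,  x[2] = 8,  x[3] = 2.
The sequence repeats with period 3.
(615 - 0) mod 3 = 0, so x[615] = x[0] = 2.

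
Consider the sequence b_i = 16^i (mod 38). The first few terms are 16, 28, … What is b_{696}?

30

Computing terms: b_1 = 16, b_2 = 28, b_3 = 30, b_4 = 24, b_5 = 4, b_6 = 26, b_7 = 36, b_8 = 6, b_9 = 20, b_{10} = 16.
Since b_{10} = b_1 = 16, the sequence is periodic with period 9.
So b_{696} = b_{1 + ((696-1) mod 9)} = b_3 = 30.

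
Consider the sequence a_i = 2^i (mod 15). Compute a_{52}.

1

Listing terms: a_0 = 1; a_1 = 2; a_2 = 4; a_3 = 8; a_4 = 1.
The sequence repeats with period 4.
(52 - 0) mod 4 = 0, so a_{52} = a_0 = 1.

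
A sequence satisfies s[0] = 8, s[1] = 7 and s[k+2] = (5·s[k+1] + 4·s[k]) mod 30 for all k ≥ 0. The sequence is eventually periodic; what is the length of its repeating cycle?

8

Computing terms: s[0] = 8, s[1] = 7, s[2] = 7, s[3] = 3, s[4] = 13, s[5] = 17, s[6] = 17, s[7] = 3, s[8] = 23, s[9] = 7, s[10] = 7.
Since (s[9], s[10]) = (s[1], s[2]) = (7, 7) (two consecutive terms determine the rest), the sequence is eventually periodic: after a pre-period of length 1 it cycles with period 8.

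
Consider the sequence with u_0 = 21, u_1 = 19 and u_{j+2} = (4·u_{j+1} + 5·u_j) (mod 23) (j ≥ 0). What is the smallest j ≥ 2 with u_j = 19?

u_0 = 21,  u_1 = 19,  u_2 = 20,  u_3 = 14,  u_4 = 18,  u_5 = 4,  u_6 = 14,  u_7 = 7,  u_8 = 6,  u_9 = 13,  u_{10} = 13,  u_{11} = 2,  u_{12} = 4,  u_{13} = 3,  u_{14} = 9,  u_{15} = 5,  u_{16} = 19,  u_{17} = 9,  u_{18} = 16,  u_{19} = 17,  u_{20} = 10,  u_{21} = 10,  u_{22} = 21,  u_{23} = 19.
Since (u_{22}, u_{23}) = (u_0, u_1) = (21, 19) (two consecutive terms determine the rest), the sequence is periodic with period 22.
The value 19 first appears (with j ≥ 2) at u_{16}.

16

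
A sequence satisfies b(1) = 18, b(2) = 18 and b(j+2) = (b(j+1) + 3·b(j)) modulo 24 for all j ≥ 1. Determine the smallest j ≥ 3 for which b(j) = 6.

4

Computing terms: b(1) = 18,  b(2) = 18,  b(3) = 0,  b(4) = 6,  b(5) = 6,  b(6) = 0,  b(7) = 18,  b(8) = 18.
The sequence repeats with period 6.
The value 6 first appears (with j ≥ 3) at b(4).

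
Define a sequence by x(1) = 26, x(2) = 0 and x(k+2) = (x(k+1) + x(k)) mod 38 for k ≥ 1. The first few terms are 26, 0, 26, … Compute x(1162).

14

We have x(1) = 26, x(2) = 0, x(3) = 26, x(4) = 26, x(5) = 14, x(6) = 2, x(7) = 16, x(8) = 18, x(9) = 34, x(10) = 14, x(11) = 10, x(12) = 24, x(13) = 34, x(14) = 20, x(15) = 16, x(16) = 36, x(17) = 14, x(18) = 12, x(19) = 26, x(20) = 0.
The sequence repeats with period 18.
(1162 - 1) mod 18 = 9, so x(1162) = x(10) = 14.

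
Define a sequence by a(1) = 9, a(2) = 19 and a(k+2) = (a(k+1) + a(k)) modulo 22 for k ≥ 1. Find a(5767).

21

Computing terms: a(1) = 9; a(2) = 19; a(3) = 6; a(4) = 3; a(5) = 9; a(6) = 12; a(7) = 21; a(8) = 11; a(9) = 10; a(10) = 21; a(11) = 9; a(12) = 8; a(13) = 17; a(14) = 3; a(15) = 20; a(16) = 1; a(17) = 21; a(18) = 0; a(19) = 21; a(20) = 21; a(21) = 20; a(22) = 19; a(23) = 17; a(24) = 14; a(25) = 9; a(26) = 1; a(27) = 10; a(28) = 11; a(29) = 21; a(30) = 10; a(31) = 9; a(32) = 19.
The sequence repeats with period 30.
(5767 - 1) mod 30 = 6, so a(5767) = a(7) = 21.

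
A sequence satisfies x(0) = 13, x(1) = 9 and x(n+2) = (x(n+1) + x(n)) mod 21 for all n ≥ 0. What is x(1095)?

Listing terms: x(0) = 13; x(1) = 9; x(2) = 1; x(3) = 10; x(4) = 11; x(5) = 0; x(6) = 11; x(7) = 11; x(8) = 1; x(9) = 12; x(10) = 13; x(11) = 4; x(12) = 17; x(13) = 0; x(14) = 17; x(15) = 17; x(16) = 13; x(17) = 9.
The sequence repeats with period 16.
(1095 - 0) mod 16 = 7, so x(1095) = x(7) = 11.

11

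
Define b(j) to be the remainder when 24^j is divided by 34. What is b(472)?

Listing terms: b(0) = 1; b(1) = 24; b(2) = 32; b(3) = 20; b(4) = 4; b(5) = 28; b(6) = 26; b(7) = 12; b(8) = 16; b(9) = 10; b(10) = 2; b(11) = 14; b(12) = 30; b(13) = 6; b(14) = 8; b(15) = 22; b(16) = 18; b(17) = 24.
Since b(17) = b(1) = 24, the sequence is eventually periodic: after a pre-period of length 1 it cycles with period 16.
For j ≥ 1, b(j) depends only on (j - 1) mod 16. (472 - 1) mod 16 = 7, so b(472) = b(8) = 16.

16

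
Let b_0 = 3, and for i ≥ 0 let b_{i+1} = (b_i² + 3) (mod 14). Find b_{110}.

b_0 = 3, b_1 = 12, b_2 = 7, b_3 = 10, b_4 = 5, b_5 = 0, b_6 = 3.
Since b_6 = b_0 = 3, the sequence is periodic with period 6.
(110 - 0) mod 6 = 2, so b_{110} = b_2 = 7.

7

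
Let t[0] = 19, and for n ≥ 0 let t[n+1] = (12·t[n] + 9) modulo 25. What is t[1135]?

15

We have t[0] = 19; t[1] = 12; t[2] = 3; t[3] = 20; t[4] = 24; t[5] = 22; t[6] = 23; t[7] = 10; t[8] = 4; t[9] = 7; t[10] = 18; t[11] = 0; t[12] = 9; t[13] = 17; t[14] = 13; t[15] = 15; t[16] = 14; t[17] = 2; t[18] = 8; t[19] = 5; t[20] = 19.
The sequence repeats with period 20.
So t[1135] = t[0 + ((1135-0) mod 20)] = t[15] = 15.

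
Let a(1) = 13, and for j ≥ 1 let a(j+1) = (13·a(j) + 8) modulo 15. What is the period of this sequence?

12

Computing terms: a(1) = 13,  a(2) = 12,  a(3) = 14,  a(4) = 10,  a(5) = 3,  a(6) = 2,  a(7) = 4,  a(8) = 0,  a(9) = 8,  a(10) = 7,  a(11) = 9,  a(12) = 5,  a(13) = 13.
The sequence repeats with period 12.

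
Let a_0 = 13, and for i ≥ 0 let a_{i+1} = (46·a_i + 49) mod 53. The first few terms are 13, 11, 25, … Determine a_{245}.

a_0 = 13,  a_1 = 11,  a_2 = 25,  a_3 = 33,  a_4 = 30,  a_5 = 51,  a_6 = 10,  a_7 = 32,  a_8 = 37,  a_9 = 2,  a_{10} = 35,  a_{11} = 16,  a_{12} = 43,  a_{13} = 13.
The sequence repeats with period 13.
(245 - 0) mod 13 = 11, so a_{245} = a_{11} = 16.

16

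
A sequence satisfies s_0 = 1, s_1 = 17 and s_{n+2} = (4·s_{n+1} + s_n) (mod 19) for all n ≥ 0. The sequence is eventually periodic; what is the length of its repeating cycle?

We have s_0 = 1, s_1 = 17, s_2 = 12, s_3 = 8, s_4 = 6, s_5 = 13, s_6 = 1, s_7 = 17.
Since (s_6, s_7) = (s_0, s_1) = (1, 17) (two consecutive terms determine the rest), the sequence is periodic with period 6.

6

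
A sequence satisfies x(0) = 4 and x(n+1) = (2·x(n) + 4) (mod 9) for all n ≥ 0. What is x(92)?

1

Listing terms: x(0) = 4,  x(1) = 3,  x(2) = 1,  x(3) = 6,  x(4) = 7,  x(5) = 0,  x(6) = 4.
Since x(6) = x(0) = 4, the sequence is periodic with period 6.
(92 - 0) mod 6 = 2, so x(92) = x(2) = 1.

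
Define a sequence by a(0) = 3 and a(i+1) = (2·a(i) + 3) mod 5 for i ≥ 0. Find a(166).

We have a(0) = 3,  a(1) = 4,  a(2) = 1,  a(3) = 0,  a(4) = 3.
Since a(4) = a(0) = 3, the sequence is periodic with period 4.
(166 - 0) mod 4 = 2, so a(166) = a(2) = 1.

1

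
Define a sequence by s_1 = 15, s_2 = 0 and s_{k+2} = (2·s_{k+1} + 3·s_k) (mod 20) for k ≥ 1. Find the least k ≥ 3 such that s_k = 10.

4

Listing terms: s_1 = 15, s_2 = 0, s_3 = 5, s_4 = 10, s_5 = 15, s_6 = 0.
The sequence repeats with period 4.
The value 10 first appears (with k ≥ 3) at s_4.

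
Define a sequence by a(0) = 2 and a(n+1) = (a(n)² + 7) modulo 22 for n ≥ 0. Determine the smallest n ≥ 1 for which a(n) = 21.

9

a(0) = 2; a(1) = 11; a(2) = 18; a(3) = 1; a(4) = 8; a(5) = 5; a(6) = 10; a(7) = 19; a(8) = 16; a(9) = 21; a(10) = 8.
Since a(10) = a(4) = 8, the sequence is eventually periodic: after a pre-period of length 4 it cycles with period 6.
The value 21 first appears (with n ≥ 1) at a(9).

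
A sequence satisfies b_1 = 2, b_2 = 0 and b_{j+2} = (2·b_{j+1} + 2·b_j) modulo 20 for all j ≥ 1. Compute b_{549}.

8

Listing terms: b_1 = 2, b_2 = 0, b_3 = 4, b_4 = 8, b_5 = 4, b_6 = 4, b_7 = 16, b_8 = 0, b_9 = 12, b_{10} = 4, b_{11} = 12, b_{12} = 12, b_{13} = 8, b_{14} = 0, b_{15} = 16, b_{16} = 12, b_{17} = 16, b_{18} = 16, b_{19} = 4, b_{20} = 0, b_{21} = 8, b_{22} = 16, b_{23} = 8, b_{24} = 8, b_{25} = 12, b_{26} = 0, b_{27} = 4.
Since (b_{26}, b_{27}) = (b_2, b_3) = (0, 4) (two consecutive terms determine the rest), the sequence is eventually periodic: after a pre-period of length 1 it cycles with period 24.
For j ≥ 2, b_j depends only on (j - 2) mod 24. (549 - 2) mod 24 = 19, so b_{549} = b_{21} = 8.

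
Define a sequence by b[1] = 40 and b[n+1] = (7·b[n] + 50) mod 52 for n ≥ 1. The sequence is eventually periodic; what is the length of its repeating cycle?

12

Listing terms: b[1] = 40,  b[2] = 18,  b[3] = 20,  b[4] = 34,  b[5] = 28,  b[6] = 38,  b[7] = 4,  b[8] = 26,  b[9] = 24,  b[10] = 10,  b[11] = 16,  b[12] = 6,  b[13] = 40.
Since b[13] = b[1] = 40, the sequence is periodic with period 12.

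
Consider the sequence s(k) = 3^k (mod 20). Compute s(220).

Computing terms: s(1) = 3; s(2) = 9; s(3) = 7; s(4) = 1; s(5) = 3.
The sequence repeats with period 4.
So s(220) = s(1 + ((220-1) mod 4)) = s(4) = 1.

1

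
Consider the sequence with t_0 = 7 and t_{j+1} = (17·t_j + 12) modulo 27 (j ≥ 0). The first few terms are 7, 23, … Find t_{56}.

25

Computing terms: t_0 = 7,  t_1 = 23,  t_2 = 25,  t_3 = 5,  t_4 = 16,  t_5 = 14,  t_6 = 7.
Since t_6 = t_0 = 7, the sequence is periodic with period 6.
(56 - 0) mod 6 = 2, so t_{56} = t_2 = 25.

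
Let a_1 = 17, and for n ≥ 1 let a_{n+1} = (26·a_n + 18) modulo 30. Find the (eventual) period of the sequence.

We have a_1 = 17,  a_2 = 10,  a_3 = 8,  a_4 = 16,  a_5 = 14,  a_6 = 22,  a_7 = 20,  a_8 = 28,  a_9 = 26,  a_{10} = 4,  a_{11} = 2,  a_{12} = 10.
Since a_{12} = a_2 = 10, the sequence is eventually periodic: after a pre-period of length 1 it cycles with period 10.

10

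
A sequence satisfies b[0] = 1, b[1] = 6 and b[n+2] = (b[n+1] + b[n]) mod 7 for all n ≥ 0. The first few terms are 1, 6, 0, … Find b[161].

b[0] = 1; b[1] = 6; b[2] = 0; b[3] = 6; b[4] = 6; b[5] = 5; b[6] = 4; b[7] = 2; b[8] = 6; b[9] = 1; b[10] = 0; b[11] = 1; b[12] = 1; b[13] = 2; b[14] = 3; b[15] = 5; b[16] = 1; b[17] = 6.
Since (b[16], b[17]) = (b[0], b[1]) = (1, 6) (two consecutive terms determine the rest), the sequence is periodic with period 16.
So b[161] = b[0 + ((161-0) mod 16)] = b[1] = 6.

6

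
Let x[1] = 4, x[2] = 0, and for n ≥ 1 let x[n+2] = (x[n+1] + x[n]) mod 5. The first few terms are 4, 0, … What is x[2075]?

Computing terms: x[1] = 4; x[2] = 0; x[3] = 4; x[4] = 4; x[5] = 3; x[6] = 2; x[7] = 0; x[8] = 2; x[9] = 2; x[10] = 4; x[11] = 1; x[12] = 0; x[13] = 1; x[14] = 1; x[15] = 2; x[16] = 3; x[17] = 0; x[18] = 3; x[19] = 3; x[20] = 1; x[21] = 4; x[22] = 0.
Since (x[21], x[22]) = (x[1], x[2]) = (4, 0) (two consecutive terms determine the rest), the sequence is periodic with period 20.
So x[2075] = x[1 + ((2075-1) mod 20)] = x[15] = 2.

2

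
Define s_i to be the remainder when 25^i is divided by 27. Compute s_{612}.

1

We have s_0 = 1; s_1 = 25; s_2 = 4; s_3 = 19; s_4 = 16; s_5 = 22; s_6 = 10; s_7 = 7; s_8 = 13; s_9 = 1.
The sequence repeats with period 9.
So s_{612} = s_{0 + ((612-0) mod 9)} = s_0 = 1.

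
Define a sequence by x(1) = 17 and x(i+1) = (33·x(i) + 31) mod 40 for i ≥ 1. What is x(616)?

2

Computing terms: x(1) = 17; x(2) = 32; x(3) = 7; x(4) = 22; x(5) = 37; x(6) = 12; x(7) = 27; x(8) = 2; x(9) = 17.
The sequence repeats with period 8.
So x(616) = x(1 + ((616-1) mod 8)) = x(8) = 2.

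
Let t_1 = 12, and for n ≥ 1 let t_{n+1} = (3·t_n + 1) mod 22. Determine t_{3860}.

t_1 = 12; t_2 = 15; t_3 = 2; t_4 = 7; t_5 = 0; t_6 = 1; t_7 = 4; t_8 = 13; t_9 = 18; t_{10} = 11; t_{11} = 12.
Since t_{11} = t_1 = 12, the sequence is periodic with period 10.
So t_{3860} = t_{1 + ((3860-1) mod 10)} = t_{10} = 11.

11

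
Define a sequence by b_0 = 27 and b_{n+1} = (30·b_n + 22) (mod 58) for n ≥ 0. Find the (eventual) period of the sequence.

29

b_0 = 27,  b_1 = 20,  b_2 = 42,  b_3 = 6,  b_4 = 28,  b_5 = 50,  b_6 = 14,  b_7 = 36,  b_8 = 0,  b_9 = 22,  b_{10} = 44,  b_{11} = 8,  b_{12} = 30,  b_{13} = 52,  b_{14} = 16,  b_{15} = 38,  b_{16} = 2,  b_{17} = 24,  b_{18} = 46,  b_{19} = 10,  b_{20} = 32,  b_{21} = 54,  b_{22} = 18,  b_{23} = 40,  b_{24} = 4,  b_{25} = 26,  b_{26} = 48,  b_{27} = 12,  b_{28} = 34,  b_{29} = 56,  b_{30} = 20.
Since b_{30} = b_1 = 20, the sequence is eventually periodic: after a pre-period of length 1 it cycles with period 29.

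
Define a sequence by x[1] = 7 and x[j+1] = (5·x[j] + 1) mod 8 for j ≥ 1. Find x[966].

0

Computing terms: x[1] = 7,  x[2] = 4,  x[3] = 5,  x[4] = 2,  x[5] = 3,  x[6] = 0,  x[7] = 1,  x[8] = 6,  x[9] = 7.
The sequence repeats with period 8.
So x[966] = x[1 + ((966-1) mod 8)] = x[6] = 0.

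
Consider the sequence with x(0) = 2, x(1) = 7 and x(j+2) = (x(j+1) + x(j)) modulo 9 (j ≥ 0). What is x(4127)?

Listing terms: x(0) = 2; x(1) = 7; x(2) = 0; x(3) = 7; x(4) = 7; x(5) = 5; x(6) = 3; x(7) = 8; x(8) = 2; x(9) = 1; x(10) = 3; x(11) = 4; x(12) = 7; x(13) = 2; x(14) = 0; x(15) = 2; x(16) = 2; x(17) = 4; x(18) = 6; x(19) = 1; x(20) = 7; x(21) = 8; x(22) = 6; x(23) = 5; x(24) = 2; x(25) = 7.
The sequence repeats with period 24.
So x(4127) = x(0 + ((4127-0) mod 24)) = x(23) = 5.

5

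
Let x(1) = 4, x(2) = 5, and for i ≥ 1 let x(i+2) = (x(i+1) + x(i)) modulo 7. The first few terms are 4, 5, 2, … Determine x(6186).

2

Listing terms: x(1) = 4,  x(2) = 5,  x(3) = 2,  x(4) = 0,  x(5) = 2,  x(6) = 2,  x(7) = 4,  x(8) = 6,  x(9) = 3,  x(10) = 2,  x(11) = 5,  x(12) = 0,  x(13) = 5,  x(14) = 5,  x(15) = 3,  x(16) = 1,  x(17) = 4,  x(18) = 5.
The sequence repeats with period 16.
(6186 - 1) mod 16 = 9, so x(6186) = x(10) = 2.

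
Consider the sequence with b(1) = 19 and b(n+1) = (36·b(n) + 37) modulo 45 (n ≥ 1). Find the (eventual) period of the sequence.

5

Listing terms: b(1) = 19,  b(2) = 1,  b(3) = 28,  b(4) = 10,  b(5) = 37,  b(6) = 19.
The sequence repeats with period 5.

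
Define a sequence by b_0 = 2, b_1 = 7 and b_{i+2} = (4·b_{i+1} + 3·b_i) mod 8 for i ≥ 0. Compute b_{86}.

We have b_0 = 2; b_1 = 7; b_2 = 2; b_3 = 5; b_4 = 2; b_5 = 7.
The sequence repeats with period 4.
(86 - 0) mod 4 = 2, so b_{86} = b_2 = 2.

2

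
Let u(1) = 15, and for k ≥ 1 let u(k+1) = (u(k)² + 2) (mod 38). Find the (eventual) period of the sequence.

3

u(1) = 15, u(2) = 37, u(3) = 3, u(4) = 11, u(5) = 9, u(6) = 7, u(7) = 13, u(8) = 19, u(9) = 21, u(10) = 25, u(11) = 19.
Since u(11) = u(8) = 19, the sequence is eventually periodic: after a pre-period of length 7 it cycles with period 3.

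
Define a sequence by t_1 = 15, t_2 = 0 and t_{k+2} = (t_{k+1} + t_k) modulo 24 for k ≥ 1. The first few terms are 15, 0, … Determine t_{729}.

Listing terms: t_1 = 15; t_2 = 0; t_3 = 15; t_4 = 15; t_5 = 6; t_6 = 21; t_7 = 3; t_8 = 0; t_9 = 3; t_{10} = 3; t_{11} = 6; t_{12} = 9; t_{13} = 15; t_{14} = 0.
Since (t_{13}, t_{14}) = (t_1, t_2) = (15, 0) (two consecutive terms determine the rest), the sequence is periodic with period 12.
(729 - 1) mod 12 = 8, so t_{729} = t_9 = 3.

3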